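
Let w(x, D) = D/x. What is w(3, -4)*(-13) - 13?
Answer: 13/3 ≈ 4.3333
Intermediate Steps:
w(3, -4)*(-13) - 13 = -4/3*(-13) - 13 = 52/3 - 13 = 13/3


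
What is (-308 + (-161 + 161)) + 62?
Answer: -246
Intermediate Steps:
(-308 + (-161 + 161)) + 62 = (-308 + 0) + 62 = -308 + 62 = -246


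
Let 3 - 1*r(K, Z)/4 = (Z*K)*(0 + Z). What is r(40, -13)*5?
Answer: -135140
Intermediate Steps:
r(K, Z) = 12 - 4*K*Z**2 (r(K, Z) = 12 - 4*Z*K*(0 + Z) = 12 - 4*K*Z*Z = 12 - 4*K*Z**2)
r(40, -13)*5 = (12 - 4*40*(-13)**2)*5 = (12 - 4*40*169)*5 = (12 - 27040)*5 = -27028*5 = -135140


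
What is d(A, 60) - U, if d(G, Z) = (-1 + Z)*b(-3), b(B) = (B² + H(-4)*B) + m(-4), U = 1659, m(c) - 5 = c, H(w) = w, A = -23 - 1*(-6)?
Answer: -361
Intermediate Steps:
A = -17 (A = -23 + 6 = -17)
m(c) = 5 + c
b(B) = 1 + B² - 4*B (b(B) = (B² - 4*B) + (5 - 4) = (B² - 4*B) + 1 = 1 + B² - 4*B)
d(G, Z) = -22 + 22*Z (d(G, Z) = (-1 + Z)*(1 + (-3)² - 4*(-3)) = (-1 + Z)*(1 + 9 + 12) = (-1 + Z)*22 = -22 + 22*Z)
d(A, 60) - U = (-22 + 22*60) - 1*1659 = (-22 + 1320) - 1659 = 1298 - 1659 = -361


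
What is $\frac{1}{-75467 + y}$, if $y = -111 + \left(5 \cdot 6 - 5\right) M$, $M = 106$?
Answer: $- \frac{1}{72928} \approx -1.3712 \cdot 10^{-5}$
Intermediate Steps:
$y = 2539$ ($y = -111 + \left(5 \cdot 6 - 5\right) 106 = -111 + \left(30 - 5\right) 106 = -111 + 25 \cdot 106 = -111 + 2650 = 2539$)
$\frac{1}{-75467 + y} = \frac{1}{-75467 + 2539} = \frac{1}{-72928} = - \frac{1}{72928}$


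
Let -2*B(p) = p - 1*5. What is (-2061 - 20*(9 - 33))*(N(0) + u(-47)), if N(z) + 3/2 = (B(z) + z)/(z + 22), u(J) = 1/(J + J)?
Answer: 4567509/2068 ≈ 2208.7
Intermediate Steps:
u(J) = 1/(2*J)
B(p) = 5/2 - p/2 (B(p) = -(p - 1*5)/2 = -(p - 5)/2 = -(-5 + p)/2 = 5/2 - p/2)
N(z) = -3/2 + (5/2 + z/2)/(22 + z) (N(z) = -3/2 + ((5/2 - z/2) + z)/(z + 22) = -3/2 + (5/2 + z/2)/(22 + z))
(-2061 - 20*(9 - 33))*(N(0) + u(-47)) = (-2061 - 20*(9 - 33))*((-61/2 - 1*0)/(22 + 0) + (½)/(-47)) = (-2061 - 20*(-24))*((-61/2 + 0)/22 + (½)*(-1/47)) = (-2061 + 480)*((1/22)*(-61/2) - 1/94) = -1581*(-61/44 - 1/94) = -1581*(-2889/2068) = 4567509/2068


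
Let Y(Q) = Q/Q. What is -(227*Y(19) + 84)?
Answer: -311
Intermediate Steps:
Y(Q) = 1
-(227*Y(19) + 84) = -(227*1 + 84) = -(227 + 84) = -1*311 = -311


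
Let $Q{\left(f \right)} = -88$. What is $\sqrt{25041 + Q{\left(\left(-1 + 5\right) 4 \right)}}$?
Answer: $\sqrt{24953} \approx 157.97$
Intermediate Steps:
$\sqrt{25041 + Q{\left(\left(-1 + 5\right) 4 \right)}} = \sqrt{25041 - 88} = \sqrt{24953}$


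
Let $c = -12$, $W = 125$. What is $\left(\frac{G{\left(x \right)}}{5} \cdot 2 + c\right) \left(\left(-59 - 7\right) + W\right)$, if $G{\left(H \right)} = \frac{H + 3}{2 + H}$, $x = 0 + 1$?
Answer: $- \frac{10148}{15} \approx -676.53$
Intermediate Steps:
$x = 1$
$G{\left(H \right)} = \frac{3 + H}{2 + H}$
$\left(\frac{G{\left(x \right)}}{5} \cdot 2 + c\right) \left(\left(-59 - 7\right) + W\right) = \left(\frac{\frac{1}{2 + 1} \left(3 + 1\right)}{5} \cdot 2 - 12\right) \left(\left(-59 - 7\right) + 125\right) = \left(\frac{1}{3} \cdot 4 \cdot \frac{1}{5} \cdot 2 - 12\right) \left(\left(-59 - 7\right) + 125\right) = \left(\frac{1}{3} \cdot 4 \cdot \frac{1}{5} \cdot 2 - 12\right) \left(-66 + 125\right) = \left(\frac{4}{3} \cdot \frac{1}{5} \cdot 2 - 12\right) 59 = \left(\frac{4}{15} \cdot 2 - 12\right) 59 = \left(\frac{8}{15} - 12\right) 59 = \left(- \frac{172}{15}\right) 59 = - \frac{10148}{15}$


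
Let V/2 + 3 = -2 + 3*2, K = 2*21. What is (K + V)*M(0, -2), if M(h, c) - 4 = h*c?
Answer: 176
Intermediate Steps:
M(h, c) = 4 + c*h (M(h, c) = 4 + h*c = 4 + c*h)
K = 42
V = 2 (V = -6 + 2*(-2 + 3*2) = -6 + 2*(-2 + 6) = -6 + 2*4 = -6 + 8 = 2)
(K + V)*M(0, -2) = (42 + 2)*(4 - 2*0) = 44*(4 + 0) = 44*4 = 176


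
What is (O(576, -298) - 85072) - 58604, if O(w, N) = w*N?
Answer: -315324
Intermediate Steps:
O(w, N) = N*w
(O(576, -298) - 85072) - 58604 = (-298*576 - 85072) - 58604 = (-171648 - 85072) - 58604 = -256720 - 58604 = -315324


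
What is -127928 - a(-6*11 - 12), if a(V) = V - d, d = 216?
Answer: -127634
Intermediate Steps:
a(V) = -216 + V (a(V) = V - 1*216 = V - 216 = -216 + V)
-127928 - a(-6*11 - 12) = -127928 - (-216 + (-6*11 - 12)) = -127928 - (-216 + (-66 - 12)) = -127928 - (-216 - 78) = -127928 - 1*(-294) = -127928 + 294 = -127634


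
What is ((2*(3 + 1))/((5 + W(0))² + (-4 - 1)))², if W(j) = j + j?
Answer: 4/25 ≈ 0.16000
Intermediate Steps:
W(j) = 2*j
((2*(3 + 1))/((5 + W(0))² + (-4 - 1)))² = ((2*(3 + 1))/((5 + 2*0)² + (-4 - 1)))² = ((2*4)/((5 + 0)² - 5))² = (8/(5² - 5))² = (8/(25 - 5))² = (8/20)² = (8*(1/20))² = (⅖)² = 4/25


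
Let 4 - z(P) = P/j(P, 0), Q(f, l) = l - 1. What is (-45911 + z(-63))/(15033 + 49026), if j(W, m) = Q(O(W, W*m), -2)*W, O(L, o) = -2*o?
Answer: -137720/192177 ≈ -0.71663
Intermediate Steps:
Q(f, l) = -1 + l
j(W, m) = -3*W (j(W, m) = (-1 - 2)*W = -3*W)
z(P) = 13/3 (z(P) = 4 - P/((-3*P)) = 4 - P*(-1/(3*P)) = 4 - 1*(-1/3) = 4 + 1/3 = 13/3)
(-45911 + z(-63))/(15033 + 49026) = (-45911 + 13/3)/(15033 + 49026) = -137720/3/64059 = -137720/3*1/64059 = -137720/192177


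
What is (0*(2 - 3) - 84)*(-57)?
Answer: 4788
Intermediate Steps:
(0*(2 - 3) - 84)*(-57) = (0*(-1) - 84)*(-57) = (0 - 84)*(-57) = -84*(-57) = 4788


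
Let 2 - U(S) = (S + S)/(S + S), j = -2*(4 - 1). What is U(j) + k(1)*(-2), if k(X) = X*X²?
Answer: -1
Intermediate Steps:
j = -6 (j = -2*3 = -6)
k(X) = X³
U(S) = 1 (U(S) = 2 - (S + S)/(S + S) = 2 - 2*S/(2*S) = 2 - 2*S*1/(2*S) = 2 - 1*1 = 2 - 1 = 1)
U(j) + k(1)*(-2) = 1 + 1³*(-2) = 1 + 1*(-2) = 1 - 2 = -1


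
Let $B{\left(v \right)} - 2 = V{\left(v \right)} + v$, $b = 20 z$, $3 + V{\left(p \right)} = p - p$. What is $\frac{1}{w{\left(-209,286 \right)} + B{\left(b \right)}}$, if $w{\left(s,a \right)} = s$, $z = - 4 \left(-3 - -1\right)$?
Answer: $- \frac{1}{50} \approx -0.02$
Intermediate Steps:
$z = 8$ ($z = - 4 \left(-3 + 1\right) = \left(-4\right) \left(-2\right) = 8$)
$V{\left(p \right)} = -3$ ($V{\left(p \right)} = -3 + \left(p - p\right) = -3 + 0 = -3$)
$b = 160$ ($b = 20 \cdot 8 = 160$)
$B{\left(v \right)} = -1 + v$ ($B{\left(v \right)} = 2 + \left(-3 + v\right) = -1 + v$)
$\frac{1}{w{\left(-209,286 \right)} + B{\left(b \right)}} = \frac{1}{-209 + \left(-1 + 160\right)} = \frac{1}{-209 + 159} = \frac{1}{-50} = - \frac{1}{50}$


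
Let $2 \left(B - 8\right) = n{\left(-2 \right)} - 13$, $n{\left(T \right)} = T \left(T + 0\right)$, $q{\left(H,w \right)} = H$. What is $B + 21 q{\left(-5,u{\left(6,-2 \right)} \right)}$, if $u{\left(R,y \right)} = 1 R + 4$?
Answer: $- \frac{203}{2} \approx -101.5$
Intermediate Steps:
$u{\left(R,y \right)} = 4 + R$ ($u{\left(R,y \right)} = R + 4 = 4 + R$)
$n{\left(T \right)} = T^{2}$ ($n{\left(T \right)} = T T = T^{2}$)
$B = \frac{7}{2}$ ($B = 8 + \frac{\left(-2\right)^{2} - 13}{2} = 8 + \frac{4 - 13}{2} = 8 + \frac{1}{2} \left(-9\right) = 8 - \frac{9}{2} = \frac{7}{2} \approx 3.5$)
$B + 21 q{\left(-5,u{\left(6,-2 \right)} \right)} = \frac{7}{2} + 21 \left(-5\right) = \frac{7}{2} - 105 = - \frac{203}{2}$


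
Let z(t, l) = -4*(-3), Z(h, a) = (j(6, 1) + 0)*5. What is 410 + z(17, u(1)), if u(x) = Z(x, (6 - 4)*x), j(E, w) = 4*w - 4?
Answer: 422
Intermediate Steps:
j(E, w) = -4 + 4*w
Z(h, a) = 0 (Z(h, a) = ((-4 + 4*1) + 0)*5 = ((-4 + 4) + 0)*5 = (0 + 0)*5 = 0*5 = 0)
u(x) = 0
z(t, l) = 12
410 + z(17, u(1)) = 410 + 12 = 422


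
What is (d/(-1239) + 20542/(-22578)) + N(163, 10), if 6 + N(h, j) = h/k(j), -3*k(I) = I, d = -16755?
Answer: -1971562573/46623570 ≈ -42.287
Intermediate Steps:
k(I) = -I/3
N(h, j) = -6 - 3*h/j (N(h, j) = -6 + h/((-j/3)) = -6 + h*(-3/j) = -6 - 3*h/j)
(d/(-1239) + 20542/(-22578)) + N(163, 10) = (-16755/(-1239) + 20542/(-22578)) + (-6 - 3*163/10) = (-16755*(-1/1239) + 20542*(-1/22578)) + (-6 - 3*163*⅒) = (5585/413 - 10271/11289) + (-6 - 489/10) = 58807142/4662357 - 549/10 = -1971562573/46623570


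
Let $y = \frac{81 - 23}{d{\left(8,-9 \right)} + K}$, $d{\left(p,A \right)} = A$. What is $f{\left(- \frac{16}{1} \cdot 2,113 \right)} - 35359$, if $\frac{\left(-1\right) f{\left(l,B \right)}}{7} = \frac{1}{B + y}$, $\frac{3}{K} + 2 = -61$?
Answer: $- \frac{358045899}{10126} \approx -35359.0$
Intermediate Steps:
$K = - \frac{1}{21}$ ($K = \frac{3}{-2 - 61} = \frac{3}{-63} = 3 \left(- \frac{1}{63}\right) = - \frac{1}{21} \approx -0.047619$)
$y = - \frac{609}{95}$ ($y = \frac{81 - 23}{-9 - \frac{1}{21}} = \frac{58}{- \frac{190}{21}} = 58 \left(- \frac{21}{190}\right) = - \frac{609}{95} \approx -6.4105$)
$f{\left(l,B \right)} = - \frac{7}{- \frac{609}{95} + B}$ ($f{\left(l,B \right)} = - \frac{7}{B - \frac{609}{95}} = - \frac{7}{- \frac{609}{95} + B}$)
$f{\left(- \frac{16}{1} \cdot 2,113 \right)} - 35359 = - \frac{665}{-609 + 95 \cdot 113} - 35359 = - \frac{665}{-609 + 10735} - 35359 = - \frac{665}{10126} - 35359 = - \frac{358045899}{10126}$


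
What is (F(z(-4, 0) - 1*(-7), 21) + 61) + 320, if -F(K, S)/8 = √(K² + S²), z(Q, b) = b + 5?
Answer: 381 - 24*√65 ≈ 187.51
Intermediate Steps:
z(Q, b) = 5 + b
F(K, S) = -8*√(K² + S²)
(F(z(-4, 0) - 1*(-7), 21) + 61) + 320 = (-8*√(((5 + 0) - 1*(-7))² + 21²) + 61) + 320 = (-8*√((5 + 7)² + 441) + 61) + 320 = (-8*√(12² + 441) + 61) + 320 = (-8*√(144 + 441) + 61) + 320 = (-24*√65 + 61) + 320 = (61 - 24*√65) + 320 = 381 - 24*√65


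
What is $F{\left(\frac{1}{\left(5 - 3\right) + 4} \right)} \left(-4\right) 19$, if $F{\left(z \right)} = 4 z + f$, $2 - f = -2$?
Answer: $- \frac{1064}{3} \approx -354.67$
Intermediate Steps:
$f = 4$ ($f = 2 - -2 = 2 + 2 = 4$)
$F{\left(z \right)} = 4 + 4 z$ ($F{\left(z \right)} = 4 z + 4 = 4 + 4 z$)
$F{\left(\frac{1}{\left(5 - 3\right) + 4} \right)} \left(-4\right) 19 = \left(4 + \frac{4}{\left(5 - 3\right) + 4}\right) \left(-4\right) 19 = \left(4 + \frac{4}{2 + 4}\right) \left(-4\right) 19 = \left(4 + \frac{4}{6}\right) \left(-4\right) 19 = \left(4 + 4 \cdot \frac{1}{6}\right) \left(-4\right) 19 = \left(4 + \frac{2}{3}\right) \left(-4\right) 19 = \frac{14}{3} \left(-4\right) 19 = \left(- \frac{56}{3}\right) 19 = - \frac{1064}{3}$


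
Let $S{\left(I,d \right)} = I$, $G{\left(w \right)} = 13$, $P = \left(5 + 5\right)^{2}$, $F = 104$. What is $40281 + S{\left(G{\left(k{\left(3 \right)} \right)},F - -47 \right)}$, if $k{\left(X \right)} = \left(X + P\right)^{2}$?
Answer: $40294$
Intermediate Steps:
$P = 100$ ($P = 10^{2} = 100$)
$k{\left(X \right)} = \left(100 + X\right)^{2}$ ($k{\left(X \right)} = \left(X + 100\right)^{2} = \left(100 + X\right)^{2}$)
$40281 + S{\left(G{\left(k{\left(3 \right)} \right)},F - -47 \right)} = 40281 + 13 = 40294$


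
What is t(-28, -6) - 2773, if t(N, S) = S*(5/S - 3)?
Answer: -2750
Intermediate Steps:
t(N, S) = S*(-3 + 5/S)
t(-28, -6) - 2773 = (5 - 3*(-6)) - 2773 = (5 + 18) - 2773 = 23 - 2773 = -2750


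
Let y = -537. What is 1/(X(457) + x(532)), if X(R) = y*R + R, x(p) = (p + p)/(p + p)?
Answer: -1/244951 ≈ -4.0825e-6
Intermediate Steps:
x(p) = 1 (x(p) = (2*p)/((2*p)) = (2*p)*(1/(2*p)) = 1)
X(R) = -536*R (X(R) = -537*R + R = -536*R)
1/(X(457) + x(532)) = 1/(-536*457 + 1) = 1/(-244952 + 1) = 1/(-244951) = -1/244951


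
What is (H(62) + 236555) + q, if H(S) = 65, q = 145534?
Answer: 382154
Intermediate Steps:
(H(62) + 236555) + q = (65 + 236555) + 145534 = 236620 + 145534 = 382154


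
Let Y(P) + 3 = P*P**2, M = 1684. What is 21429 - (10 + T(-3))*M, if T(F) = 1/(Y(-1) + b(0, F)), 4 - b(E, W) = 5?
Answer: 24629/5 ≈ 4925.8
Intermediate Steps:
b(E, W) = -1 (b(E, W) = 4 - 1*5 = 4 - 5 = -1)
Y(P) = -3 + P**3 (Y(P) = -3 + P*P**2 = -3 + P**3)
T(F) = -1/5 (T(F) = 1/((-3 + (-1)**3) - 1) = 1/((-3 - 1) - 1) = 1/(-4 - 1) = 1/(-5) = -1/5)
21429 - (10 + T(-3))*M = 21429 - (10 - 1/5)*1684 = 21429 - 49*1684/5 = 21429 - 1*82516/5 = 21429 - 82516/5 = 24629/5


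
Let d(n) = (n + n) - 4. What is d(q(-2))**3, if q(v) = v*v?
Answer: 64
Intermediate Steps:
q(v) = v**2
d(n) = -4 + 2*n (d(n) = 2*n - 4 = -4 + 2*n)
d(q(-2))**3 = (-4 + 2*(-2)**2)**3 = (-4 + 2*4)**3 = (-4 + 8)**3 = 4**3 = 64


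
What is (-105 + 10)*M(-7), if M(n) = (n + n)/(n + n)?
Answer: -95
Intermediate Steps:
M(n) = 1 (M(n) = (2*n)/((2*n)) = (2*n)*(1/(2*n)) = 1)
(-105 + 10)*M(-7) = (-105 + 10)*1 = -95*1 = -95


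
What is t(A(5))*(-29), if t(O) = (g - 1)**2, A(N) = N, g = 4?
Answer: -261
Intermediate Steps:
t(O) = 9 (t(O) = (4 - 1)**2 = 3**2 = 9)
t(A(5))*(-29) = 9*(-29) = -261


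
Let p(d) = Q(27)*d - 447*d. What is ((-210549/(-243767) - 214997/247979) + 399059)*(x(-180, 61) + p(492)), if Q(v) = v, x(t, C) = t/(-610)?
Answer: -304067869571142796465098/3687394910473 ≈ -8.2461e+10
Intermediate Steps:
x(t, C) = -t/610 (x(t, C) = t*(-1/610) = -t/610)
p(d) = -420*d (p(d) = 27*d - 447*d = -420*d)
((-210549/(-243767) - 214997/247979) + 399059)*(x(-180, 61) + p(492)) = ((-210549/(-243767) - 214997/247979) + 399059)*(-1/610*(-180) - 420*492) = ((-210549*(-1/243767) - 214997*1/247979) + 399059)*(18/61 - 206640) = ((210549/243767 - 214997/247979) + 399059)*(-12605022/61) = (-197443228/60449096893 + 399059)*(-12605022/61) = (24122755959580459/60449096893)*(-12605022/61) = -304067869571142796465098/3687394910473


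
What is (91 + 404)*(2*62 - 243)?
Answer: -58905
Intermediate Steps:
(91 + 404)*(2*62 - 243) = 495*(124 - 243) = 495*(-119) = -58905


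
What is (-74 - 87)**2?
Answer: 25921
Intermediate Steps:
(-74 - 87)**2 = (-161)**2 = 25921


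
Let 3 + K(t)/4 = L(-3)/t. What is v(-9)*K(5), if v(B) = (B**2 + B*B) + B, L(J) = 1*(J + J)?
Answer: -12852/5 ≈ -2570.4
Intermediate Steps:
L(J) = 2*J (L(J) = 1*(2*J) = 2*J)
K(t) = -12 - 24/t (K(t) = -12 + 4*((2*(-3))/t) = -12 + 4*(-6/t) = -12 - 24/t)
v(B) = B + 2*B**2 (v(B) = (B**2 + B**2) + B = 2*B**2 + B = B + 2*B**2)
v(-9)*K(5) = (-9*(1 + 2*(-9)))*(-12 - 24/5) = (-9*(1 - 18))*(-12 - 24*1/5) = (-9*(-17))*(-12 - 24/5) = 153*(-84/5) = -12852/5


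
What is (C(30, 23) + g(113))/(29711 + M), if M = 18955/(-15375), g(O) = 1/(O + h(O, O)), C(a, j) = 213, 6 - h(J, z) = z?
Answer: 1310975/182715068 ≈ 0.0071750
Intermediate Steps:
h(J, z) = 6 - z
g(O) = ⅙ (g(O) = 1/(O + (6 - O)) = 1/6 = ⅙)
M = -3791/3075 (M = 18955*(-1/15375) = -3791/3075 ≈ -1.2328)
(C(30, 23) + g(113))/(29711 + M) = (213 + ⅙)/(29711 - 3791/3075) = 1279/(6*(91357534/3075)) = (1279/6)*(3075/91357534) = 1310975/182715068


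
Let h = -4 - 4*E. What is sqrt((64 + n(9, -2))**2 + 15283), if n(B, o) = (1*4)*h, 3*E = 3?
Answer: sqrt(16307) ≈ 127.70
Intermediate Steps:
E = 1 (E = (1/3)*3 = 1)
h = -8 (h = -4 - 4*1 = -4 - 4 = -8)
n(B, o) = -32 (n(B, o) = (1*4)*(-8) = 4*(-8) = -32)
sqrt((64 + n(9, -2))**2 + 15283) = sqrt((64 - 32)**2 + 15283) = sqrt(32**2 + 15283) = sqrt(1024 + 15283) = sqrt(16307)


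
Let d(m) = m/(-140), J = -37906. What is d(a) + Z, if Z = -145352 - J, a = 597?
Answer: -15043037/140 ≈ -1.0745e+5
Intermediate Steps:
d(m) = -m/140 (d(m) = m*(-1/140) = -m/140)
Z = -107446 (Z = -145352 - 1*(-37906) = -145352 + 37906 = -107446)
d(a) + Z = -1/140*597 - 107446 = -597/140 - 107446 = -15043037/140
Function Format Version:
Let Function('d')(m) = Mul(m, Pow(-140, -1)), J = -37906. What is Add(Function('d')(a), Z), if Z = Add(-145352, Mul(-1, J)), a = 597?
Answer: Rational(-15043037, 140) ≈ -1.0745e+5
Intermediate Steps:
Function('d')(m) = Mul(Rational(-1, 140), m) (Function('d')(m) = Mul(m, Rational(-1, 140)) = Mul(Rational(-1, 140), m))
Z = -107446 (Z = Add(-145352, Mul(-1, -37906)) = Add(-145352, 37906) = -107446)
Add(Function('d')(a), Z) = Add(Mul(Rational(-1, 140), 597), -107446) = Add(Rational(-597, 140), -107446) = Rational(-15043037, 140)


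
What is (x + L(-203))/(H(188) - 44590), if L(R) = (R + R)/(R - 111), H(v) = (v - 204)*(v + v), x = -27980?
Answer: 4392657/7945142 ≈ 0.55287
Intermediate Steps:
H(v) = 2*v*(-204 + v) (H(v) = (-204 + v)*(2*v) = 2*v*(-204 + v))
L(R) = 2*R/(-111 + R) (L(R) = (2*R)/(-111 + R) = 2*R/(-111 + R))
(x + L(-203))/(H(188) - 44590) = (-27980 + 2*(-203)/(-111 - 203))/(2*188*(-204 + 188) - 44590) = (-27980 + 2*(-203)/(-314))/(2*188*(-16) - 44590) = (-27980 + 2*(-203)*(-1/314))/(-6016 - 44590) = (-27980 + 203/157)/(-50606) = -4392657/157*(-1/50606) = 4392657/7945142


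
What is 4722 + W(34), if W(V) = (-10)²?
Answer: 4822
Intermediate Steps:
W(V) = 100
4722 + W(34) = 4722 + 100 = 4822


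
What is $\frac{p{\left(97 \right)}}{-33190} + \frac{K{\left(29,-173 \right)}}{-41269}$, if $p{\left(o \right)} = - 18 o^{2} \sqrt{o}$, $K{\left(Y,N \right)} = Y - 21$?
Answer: $- \frac{8}{41269} + \frac{84681 \sqrt{97}}{16595} \approx 50.257$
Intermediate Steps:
$K{\left(Y,N \right)} = -21 + Y$
$p{\left(o \right)} = - 18 o^{\frac{5}{2}}$
$\frac{p{\left(97 \right)}}{-33190} + \frac{K{\left(29,-173 \right)}}{-41269} = \frac{\left(-18\right) 97^{\frac{5}{2}}}{-33190} + \frac{-21 + 29}{-41269} = - 18 \cdot 9409 \sqrt{97} \left(- \frac{1}{33190}\right) + 8 \left(- \frac{1}{41269}\right) = - 169362 \sqrt{97} \left(- \frac{1}{33190}\right) - \frac{8}{41269} = \frac{84681 \sqrt{97}}{16595} - \frac{8}{41269} = - \frac{8}{41269} + \frac{84681 \sqrt{97}}{16595}$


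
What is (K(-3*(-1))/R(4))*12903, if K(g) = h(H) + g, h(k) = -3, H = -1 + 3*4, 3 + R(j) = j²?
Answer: 0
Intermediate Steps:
R(j) = -3 + j²
H = 11 (H = -1 + 12 = 11)
K(g) = -3 + g
(K(-3*(-1))/R(4))*12903 = ((-3 - 3*(-1))/(-3 + 4²))*12903 = ((-3 + 3)/(-3 + 16))*12903 = (0/13)*12903 = (0*(1/13))*12903 = 0*12903 = 0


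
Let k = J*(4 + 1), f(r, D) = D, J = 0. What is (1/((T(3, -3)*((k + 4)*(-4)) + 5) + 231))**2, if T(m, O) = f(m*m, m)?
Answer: 1/35344 ≈ 2.8293e-5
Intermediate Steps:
T(m, O) = m
k = 0 (k = 0*(4 + 1) = 0*5 = 0)
(1/((T(3, -3)*((k + 4)*(-4)) + 5) + 231))**2 = (1/((3*((0 + 4)*(-4)) + 5) + 231))**2 = (1/((3*(4*(-4)) + 5) + 231))**2 = (1/((3*(-16) + 5) + 231))**2 = (1/((-48 + 5) + 231))**2 = (1/(-43 + 231))**2 = (1/188)**2 = 1/35344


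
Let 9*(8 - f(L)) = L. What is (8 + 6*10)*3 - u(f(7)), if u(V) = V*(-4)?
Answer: 2096/9 ≈ 232.89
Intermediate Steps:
f(L) = 8 - L/9
u(V) = -4*V
(8 + 6*10)*3 - u(f(7)) = (8 + 6*10)*3 - (-4)*(8 - ⅑*7) = (8 + 60)*3 - (-4)*(8 - 7/9) = 68*3 - (-4)*65/9 = 204 - 1*(-260/9) = 204 + 260/9 = 2096/9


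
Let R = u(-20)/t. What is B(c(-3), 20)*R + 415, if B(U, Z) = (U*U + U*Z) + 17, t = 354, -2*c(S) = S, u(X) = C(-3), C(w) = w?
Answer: 195683/472 ≈ 414.58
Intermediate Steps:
u(X) = -3
c(S) = -S/2
B(U, Z) = 17 + U² + U*Z (B(U, Z) = (U² + U*Z) + 17 = 17 + U² + U*Z)
R = -1/118 (R = -3/354 = -3*1/354 = -1/118 ≈ -0.0084746)
B(c(-3), 20)*R + 415 = (17 + (-½*(-3))² - ½*(-3)*20)*(-1/118) + 415 = (17 + (3/2)² + (3/2)*20)*(-1/118) + 415 = (17 + 9/4 + 30)*(-1/118) + 415 = (197/4)*(-1/118) + 415 = -197/472 + 415 = 195683/472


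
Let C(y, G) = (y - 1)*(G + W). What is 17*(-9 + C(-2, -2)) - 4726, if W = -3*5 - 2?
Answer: -3910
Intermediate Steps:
W = -17 (W = -15 - 2 = -17)
C(y, G) = (-1 + y)*(-17 + G) (C(y, G) = (y - 1)*(G - 17) = (-1 + y)*(-17 + G))
17*(-9 + C(-2, -2)) - 4726 = 17*(-9 + (17 - 1*(-2) - 17*(-2) - 2*(-2))) - 4726 = 17*(-9 + (17 + 2 + 34 + 4)) - 4726 = 17*(-9 + 57) - 4726 = 17*48 - 4726 = 816 - 4726 = -3910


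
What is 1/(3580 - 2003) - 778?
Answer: -1226905/1577 ≈ -778.00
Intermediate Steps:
1/(3580 - 2003) - 778 = 1/1577 - 778 = -1226905/1577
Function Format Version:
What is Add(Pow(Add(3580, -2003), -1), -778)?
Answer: Rational(-1226905, 1577) ≈ -778.00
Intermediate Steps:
Add(Pow(Add(3580, -2003), -1), -778) = Add(Pow(1577, -1), -778) = Add(Rational(1, 1577), -778) = Rational(-1226905, 1577)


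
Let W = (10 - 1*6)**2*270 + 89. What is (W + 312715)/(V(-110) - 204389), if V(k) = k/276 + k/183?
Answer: -889849944/573518339 ≈ -1.5516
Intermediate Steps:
V(k) = 51*k/5612 (V(k) = k*(1/276) + k*(1/183) = k/276 + k/183 = 51*k/5612)
W = 4409 (W = (10 - 6)**2*270 + 89 = 4**2*270 + 89 = 16*270 + 89 = 4320 + 89 = 4409)
(W + 312715)/(V(-110) - 204389) = (4409 + 312715)/((51/5612)*(-110) - 204389) = 317124/(-2805/2806 - 204389) = 317124/(-573518339/2806) = 317124*(-2806/573518339) = -889849944/573518339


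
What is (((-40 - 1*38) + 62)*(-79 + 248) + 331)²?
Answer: 5631129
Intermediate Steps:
(((-40 - 1*38) + 62)*(-79 + 248) + 331)² = (((-40 - 38) + 62)*169 + 331)² = ((-78 + 62)*169 + 331)² = (-16*169 + 331)² = (-2704 + 331)² = (-2373)² = 5631129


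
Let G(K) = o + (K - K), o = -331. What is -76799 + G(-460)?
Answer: -77130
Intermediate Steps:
G(K) = -331 (G(K) = -331 + (K - K) = -331 + 0 = -331)
-76799 + G(-460) = -76799 - 331 = -77130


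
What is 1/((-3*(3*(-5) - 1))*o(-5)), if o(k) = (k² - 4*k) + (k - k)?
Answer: 1/2160 ≈ 0.00046296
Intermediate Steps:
o(k) = k² - 4*k (o(k) = (k² - 4*k) + 0 = k² - 4*k)
1/((-3*(3*(-5) - 1))*o(-5)) = 1/((-3*(3*(-5) - 1))*(-5*(-4 - 5))) = 1/((-3*(-15 - 1))*(-5*(-9))) = 1/(-3*(-16)*45) = 1/(48*45) = 1/2160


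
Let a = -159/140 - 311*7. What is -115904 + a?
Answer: -16531499/140 ≈ -1.1808e+5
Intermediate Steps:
a = -304939/140 (a = -159*1/140 - 2177 = -159/140 - 2177 = -304939/140 ≈ -2178.1)
-115904 + a = -115904 - 304939/140 = -16531499/140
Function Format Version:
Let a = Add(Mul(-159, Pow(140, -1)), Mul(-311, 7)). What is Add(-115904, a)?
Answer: Rational(-16531499, 140) ≈ -1.1808e+5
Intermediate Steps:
a = Rational(-304939, 140) (a = Add(Mul(-159, Rational(1, 140)), -2177) = Add(Rational(-159, 140), -2177) = Rational(-304939, 140) ≈ -2178.1)
Add(-115904, a) = Add(-115904, Rational(-304939, 140)) = Rational(-16531499, 140)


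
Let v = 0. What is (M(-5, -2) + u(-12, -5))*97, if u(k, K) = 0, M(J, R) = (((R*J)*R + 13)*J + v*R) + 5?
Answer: 3880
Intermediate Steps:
M(J, R) = 5 + J*(13 + J*R**2) (M(J, R) = (((R*J)*R + 13)*J + 0*R) + 5 = (((J*R)*R + 13)*J + 0) + 5 = ((J*R**2 + 13)*J + 0) + 5 = ((13 + J*R**2)*J + 0) + 5 = (J*(13 + J*R**2) + 0) + 5 = J*(13 + J*R**2) + 5 = 5 + J*(13 + J*R**2))
(M(-5, -2) + u(-12, -5))*97 = ((5 + 13*(-5) + (-5)**2*(-2)**2) + 0)*97 = ((5 - 65 + 25*4) + 0)*97 = ((5 - 65 + 100) + 0)*97 = (40 + 0)*97 = 40*97 = 3880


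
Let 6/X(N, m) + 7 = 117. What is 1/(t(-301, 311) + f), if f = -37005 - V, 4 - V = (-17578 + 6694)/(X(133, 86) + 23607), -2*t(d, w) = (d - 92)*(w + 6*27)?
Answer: 216398/12104230559 ≈ 1.7878e-5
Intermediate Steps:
X(N, m) = 3/55 (X(N, m) = 6/(-7 + 117) = 6/110 = 6*(1/110) = 3/55)
t(d, w) = -(-92 + d)*(162 + w)/2 (t(d, w) = -(d - 92)*(w + 6*27)/2 = -(-92 + d)*(w + 162)/2 = -(-92 + d)*(162 + w)/2)
V = 482681/108199 (V = 4 - (-17578 + 6694)/(3/55 + 23607) = 4 - (-10884)/1298388/55 = 4 - (-10884)*55/1298388 = 4 - 1*(-49885/108199) = 4 + 49885/108199 = 482681/108199 ≈ 4.4611)
f = -4004386676/108199 (f = -37005 - 1*482681/108199 = -37005 - 482681/108199 = -4004386676/108199 ≈ -37009.)
1/(t(-301, 311) + f) = 1/((7452 - 81*(-301) + 46*311 - ½*(-301)*311) - 4004386676/108199) = 1/((7452 + 24381 + 14306 + 93611/2) - 4004386676/108199) = 1/(185889/2 - 4004386676/108199) = 1/(12104230559/216398) = 216398/12104230559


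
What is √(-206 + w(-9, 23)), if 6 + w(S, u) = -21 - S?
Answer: 4*I*√14 ≈ 14.967*I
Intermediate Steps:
w(S, u) = -27 - S (w(S, u) = -6 + (-21 - S) = -27 - S)
√(-206 + w(-9, 23)) = √(-206 + (-27 - 1*(-9))) = √(-206 + (-27 + 9)) = √(-206 - 18) = √(-224) = 4*I*√14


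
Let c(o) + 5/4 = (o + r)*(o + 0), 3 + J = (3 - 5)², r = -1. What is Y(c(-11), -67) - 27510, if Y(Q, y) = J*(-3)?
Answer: -27513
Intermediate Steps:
J = 1 (J = -3 + (3 - 5)² = -3 + (-2)² = -3 + 4 = 1)
c(o) = -5/4 + o*(-1 + o) (c(o) = -5/4 + (o - 1)*(o + 0) = -5/4 + (-1 + o)*o = -5/4 + o*(-1 + o))
Y(Q, y) = -3 (Y(Q, y) = 1*(-3) = -3)
Y(c(-11), -67) - 27510 = -3 - 27510 = -27513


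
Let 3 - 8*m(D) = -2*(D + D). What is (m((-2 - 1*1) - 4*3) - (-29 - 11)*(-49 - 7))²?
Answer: 323172529/64 ≈ 5.0496e+6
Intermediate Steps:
m(D) = 3/8 + D/2 (m(D) = 3/8 - (-1)*(D + D)/4 = 3/8 - (-1)*2*D/4 = 3/8 - (-1)*D/2 = 3/8 + D/2)
(m((-2 - 1*1) - 4*3) - (-29 - 11)*(-49 - 7))² = ((3/8 + ((-2 - 1*1) - 4*3)/2) - (-29 - 11)*(-49 - 7))² = ((3/8 + ((-2 - 1) - 12)/2) - (-40)*(-56))² = ((3/8 + (-3 - 12)/2) - 1*2240)² = ((3/8 + (½)*(-15)) - 2240)² = ((3/8 - 15/2) - 2240)² = (-57/8 - 2240)² = (-17977/8)² = 323172529/64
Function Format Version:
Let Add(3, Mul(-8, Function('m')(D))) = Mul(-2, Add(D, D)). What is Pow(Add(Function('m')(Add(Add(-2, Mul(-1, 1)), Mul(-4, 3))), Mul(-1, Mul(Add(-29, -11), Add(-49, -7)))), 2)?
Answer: Rational(323172529, 64) ≈ 5.0496e+6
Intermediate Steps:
Function('m')(D) = Add(Rational(3, 8), Mul(Rational(1, 2), D)) (Function('m')(D) = Add(Rational(3, 8), Mul(Rational(-1, 8), Mul(-2, Add(D, D)))) = Add(Rational(3, 8), Mul(Rational(-1, 8), Mul(-2, Mul(2, D)))) = Add(Rational(3, 8), Mul(Rational(-1, 8), Mul(-4, D))) = Add(Rational(3, 8), Mul(Rational(1, 2), D)))
Pow(Add(Function('m')(Add(Add(-2, Mul(-1, 1)), Mul(-4, 3))), Mul(-1, Mul(Add(-29, -11), Add(-49, -7)))), 2) = Pow(Add(Add(Rational(3, 8), Mul(Rational(1, 2), Add(Add(-2, Mul(-1, 1)), Mul(-4, 3)))), Mul(-1, Mul(Add(-29, -11), Add(-49, -7)))), 2) = Pow(Add(Add(Rational(3, 8), Mul(Rational(1, 2), Add(Add(-2, -1), -12))), Mul(-1, Mul(-40, -56))), 2) = Pow(Add(Add(Rational(3, 8), Mul(Rational(1, 2), Add(-3, -12))), Mul(-1, 2240)), 2) = Pow(Add(Add(Rational(3, 8), Mul(Rational(1, 2), -15)), -2240), 2) = Pow(Add(Add(Rational(3, 8), Rational(-15, 2)), -2240), 2) = Pow(Add(Rational(-57, 8), -2240), 2) = Pow(Rational(-17977, 8), 2) = Rational(323172529, 64)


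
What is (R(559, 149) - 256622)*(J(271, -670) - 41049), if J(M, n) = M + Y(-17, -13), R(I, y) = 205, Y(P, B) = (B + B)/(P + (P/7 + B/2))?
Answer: 3795497254850/363 ≈ 1.0456e+10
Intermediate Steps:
Y(P, B) = 2*B/(B/2 + 8*P/7) (Y(P, B) = (2*B)/(P + (P*(1/7) + B*(1/2))) = (2*B)/(P + (P/7 + B/2)) = (2*B)/(P + (B/2 + P/7)) = (2*B)/(B/2 + 8*P/7) = 2*B/(B/2 + 8*P/7))
J(M, n) = 364/363 + M (J(M, n) = M + 28*(-13)/(7*(-13) + 16*(-17)) = M + 28*(-13)/(-91 - 272) = M + 28*(-13)/(-363) = M + 28*(-13)*(-1/363) = M + 364/363 = 364/363 + M)
(R(559, 149) - 256622)*(J(271, -670) - 41049) = (205 - 256622)*((364/363 + 271) - 41049) = -256417*(98737/363 - 41049) = -256417*(-14802050/363) = 3795497254850/363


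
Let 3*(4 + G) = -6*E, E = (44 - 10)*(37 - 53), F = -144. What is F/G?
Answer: -36/271 ≈ -0.13284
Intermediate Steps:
E = -544 (E = 34*(-16) = -544)
G = 1084 (G = -4 + (-6*(-544))/3 = -4 + (1/3)*3264 = -4 + 1088 = 1084)
F/G = -144/1084 = -144*1/1084 = -36/271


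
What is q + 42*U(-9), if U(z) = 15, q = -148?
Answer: 482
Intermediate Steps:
q + 42*U(-9) = -148 + 42*15 = -148 + 630 = 482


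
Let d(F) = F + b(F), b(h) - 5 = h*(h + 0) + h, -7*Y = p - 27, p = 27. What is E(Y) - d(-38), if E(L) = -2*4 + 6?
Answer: -1375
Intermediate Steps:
Y = 0 (Y = -(27 - 27)/7 = -⅐*0 = 0)
E(L) = -2 (E(L) = -8 + 6 = -2)
b(h) = 5 + h + h² (b(h) = 5 + (h*(h + 0) + h) = 5 + (h*h + h) = 5 + (h² + h) = 5 + (h + h²) = 5 + h + h²)
d(F) = 5 + F² + 2*F (d(F) = F + (5 + F + F²) = 5 + F² + 2*F)
E(Y) - d(-38) = -2 - (5 + (-38)² + 2*(-38)) = -2 - (5 + 1444 - 76) = -2 - 1*1373 = -2 - 1373 = -1375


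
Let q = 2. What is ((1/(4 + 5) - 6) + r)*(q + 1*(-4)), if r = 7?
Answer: -20/9 ≈ -2.2222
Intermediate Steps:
((1/(4 + 5) - 6) + r)*(q + 1*(-4)) = ((1/(4 + 5) - 6) + 7)*(2 + 1*(-4)) = ((1/9 - 6) + 7)*(2 - 4) = ((1/9 - 6) + 7)*(-2) = (-53/9 + 7)*(-2) = (10/9)*(-2) = -20/9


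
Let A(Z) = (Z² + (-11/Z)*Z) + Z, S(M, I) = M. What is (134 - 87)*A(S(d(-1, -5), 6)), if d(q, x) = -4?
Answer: 47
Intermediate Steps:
A(Z) = -11 + Z + Z² (A(Z) = (Z² - 11) + Z = (-11 + Z²) + Z = -11 + Z + Z²)
(134 - 87)*A(S(d(-1, -5), 6)) = (134 - 87)*(-11 - 4 + (-4)²) = 47*(-11 - 4 + 16) = 47*1 = 47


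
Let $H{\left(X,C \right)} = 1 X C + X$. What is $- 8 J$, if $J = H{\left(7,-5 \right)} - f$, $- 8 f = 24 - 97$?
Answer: $297$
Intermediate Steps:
$H{\left(X,C \right)} = X + C X$ ($H{\left(X,C \right)} = X C + X = C X + X = X + C X$)
$f = \frac{73}{8}$ ($f = - \frac{24 - 97}{8} = \left(- \frac{1}{8}\right) \left(-73\right) = \frac{73}{8} \approx 9.125$)
$J = - \frac{297}{8}$ ($J = 7 \left(1 - 5\right) - \frac{73}{8} = 7 \left(-4\right) - \frac{73}{8} = -28 - \frac{73}{8} = - \frac{297}{8} \approx -37.125$)
$- 8 J = \left(-8\right) \left(- \frac{297}{8}\right) = 297$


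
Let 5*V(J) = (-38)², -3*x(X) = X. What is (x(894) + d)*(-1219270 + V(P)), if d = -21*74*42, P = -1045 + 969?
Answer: 399618606796/5 ≈ 7.9924e+10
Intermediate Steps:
P = -76
x(X) = -X/3
V(J) = 1444/5 (V(J) = (⅕)*(-38)² = (⅕)*1444 = 1444/5)
d = -65268 (d = -1554*42 = -65268)
(x(894) + d)*(-1219270 + V(P)) = (-⅓*894 - 65268)*(-1219270 + 1444/5) = (-298 - 65268)*(-6094906/5) = -65566*(-6094906/5) = 399618606796/5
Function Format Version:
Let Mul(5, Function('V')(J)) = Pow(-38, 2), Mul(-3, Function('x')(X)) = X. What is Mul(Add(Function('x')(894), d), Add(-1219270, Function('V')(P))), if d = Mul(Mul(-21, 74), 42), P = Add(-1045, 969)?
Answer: Rational(399618606796, 5) ≈ 7.9924e+10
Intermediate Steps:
P = -76
Function('x')(X) = Mul(Rational(-1, 3), X)
Function('V')(J) = Rational(1444, 5) (Function('V')(J) = Mul(Rational(1, 5), Pow(-38, 2)) = Mul(Rational(1, 5), 1444) = Rational(1444, 5))
d = -65268 (d = Mul(-1554, 42) = -65268)
Mul(Add(Function('x')(894), d), Add(-1219270, Function('V')(P))) = Mul(Add(Mul(Rational(-1, 3), 894), -65268), Add(-1219270, Rational(1444, 5))) = Mul(Add(-298, -65268), Rational(-6094906, 5)) = Mul(-65566, Rational(-6094906, 5)) = Rational(399618606796, 5)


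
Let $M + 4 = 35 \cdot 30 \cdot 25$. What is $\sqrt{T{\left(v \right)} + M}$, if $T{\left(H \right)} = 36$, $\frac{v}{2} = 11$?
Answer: $\sqrt{26282} \approx 162.12$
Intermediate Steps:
$v = 22$ ($v = 2 \cdot 11 = 22$)
$M = 26246$ ($M = -4 + 35 \cdot 30 \cdot 25 = -4 + 1050 \cdot 25 = -4 + 26250 = 26246$)
$\sqrt{T{\left(v \right)} + M} = \sqrt{36 + 26246} = \sqrt{26282}$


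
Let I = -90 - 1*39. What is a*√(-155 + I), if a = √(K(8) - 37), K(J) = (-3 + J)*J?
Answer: 2*I*√213 ≈ 29.189*I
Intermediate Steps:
I = -129 (I = -90 - 39 = -129)
K(J) = J*(-3 + J)
a = √3 (a = √(8*(-3 + 8) - 37) = √(8*5 - 37) = √(40 - 37) = √3 ≈ 1.7320)
a*√(-155 + I) = √3*√(-155 - 129) = √3*√(-284) = √3*(2*I*√71) = 2*I*√213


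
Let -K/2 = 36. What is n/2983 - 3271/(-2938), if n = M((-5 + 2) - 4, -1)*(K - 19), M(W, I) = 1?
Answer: 9490035/8764054 ≈ 1.0828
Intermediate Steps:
K = -72 (K = -2*36 = -72)
n = -91 (n = 1*(-72 - 19) = 1*(-91) = -91)
n/2983 - 3271/(-2938) = -91/2983 - 3271/(-2938) = -91*1/2983 - 3271*(-1/2938) = -91/2983 + 3271/2938 = 9490035/8764054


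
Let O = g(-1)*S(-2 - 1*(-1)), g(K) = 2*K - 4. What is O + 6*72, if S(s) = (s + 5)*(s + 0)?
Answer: 456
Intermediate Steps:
S(s) = s*(5 + s) (S(s) = (5 + s)*s = s*(5 + s))
g(K) = -4 + 2*K
O = 24 (O = (-4 + 2*(-1))*((-2 - 1*(-1))*(5 + (-2 - 1*(-1)))) = (-4 - 2)*((-2 + 1)*(5 + (-2 + 1))) = -(-6)*(5 - 1) = -(-6)*4 = -6*(-4) = 24)
O + 6*72 = 24 + 6*72 = 24 + 432 = 456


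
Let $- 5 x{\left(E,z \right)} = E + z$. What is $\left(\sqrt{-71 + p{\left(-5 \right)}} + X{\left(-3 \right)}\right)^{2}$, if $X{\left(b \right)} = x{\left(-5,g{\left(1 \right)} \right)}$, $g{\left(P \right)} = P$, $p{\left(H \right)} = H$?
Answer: $- \frac{1884}{25} + \frac{16 i \sqrt{19}}{5} \approx -75.36 + 13.948 i$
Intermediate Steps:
$x{\left(E,z \right)} = - \frac{E}{5} - \frac{z}{5}$ ($x{\left(E,z \right)} = - \frac{E + z}{5} = - \frac{E}{5} - \frac{z}{5}$)
$X{\left(b \right)} = \frac{4}{5}$ ($X{\left(b \right)} = \left(- \frac{1}{5}\right) \left(-5\right) - \frac{1}{5} = 1 - \frac{1}{5} = \frac{4}{5}$)
$\left(\sqrt{-71 + p{\left(-5 \right)}} + X{\left(-3 \right)}\right)^{2} = \left(\sqrt{-71 - 5} + \frac{4}{5}\right)^{2} = \left(\sqrt{-76} + \frac{4}{5}\right)^{2} = \left(2 i \sqrt{19} + \frac{4}{5}\right)^{2} = \left(\frac{4}{5} + 2 i \sqrt{19}\right)^{2}$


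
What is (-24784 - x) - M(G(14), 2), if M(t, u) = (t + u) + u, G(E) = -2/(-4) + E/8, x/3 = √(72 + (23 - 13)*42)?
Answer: -99161/4 - 6*√123 ≈ -24857.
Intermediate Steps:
x = 6*√123 (x = 3*√(72 + (23 - 13)*42) = 3*√(72 + 10*42) = 3*√(72 + 420) = 3*√492 = 3*(2*√123) = 6*√123 ≈ 66.543)
G(E) = ½ + E/8 (G(E) = -2*(-¼) + E*(⅛) = ½ + E/8)
M(t, u) = t + 2*u
(-24784 - x) - M(G(14), 2) = (-24784 - 6*√123) - ((½ + (⅛)*14) + 2*2) = (-24784 - 6*√123) - ((½ + 7/4) + 4) = (-24784 - 6*√123) - (9/4 + 4) = (-24784 - 6*√123) - 1*25/4 = (-24784 - 6*√123) - 25/4 = -99161/4 - 6*√123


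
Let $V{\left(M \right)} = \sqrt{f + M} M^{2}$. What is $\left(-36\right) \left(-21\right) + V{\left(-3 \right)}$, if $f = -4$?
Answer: $756 + 9 i \sqrt{7} \approx 756.0 + 23.812 i$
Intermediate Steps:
$V{\left(M \right)} = M^{2} \sqrt{-4 + M}$ ($V{\left(M \right)} = \sqrt{-4 + M} M^{2} = M^{2} \sqrt{-4 + M}$)
$\left(-36\right) \left(-21\right) + V{\left(-3 \right)} = \left(-36\right) \left(-21\right) + \left(-3\right)^{2} \sqrt{-4 - 3} = 756 + 9 \sqrt{-7} = 756 + 9 i \sqrt{7}$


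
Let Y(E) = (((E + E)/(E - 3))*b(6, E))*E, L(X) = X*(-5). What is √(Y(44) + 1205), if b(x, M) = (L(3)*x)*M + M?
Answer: I*√619647227/41 ≈ 607.14*I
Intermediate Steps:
L(X) = -5*X
b(x, M) = M - 15*M*x (b(x, M) = ((-5*3)*x)*M + M = (-15*x)*M + M = -15*M*x + M = M - 15*M*x)
Y(E) = -178*E³/(-3 + E) (Y(E) = (((E + E)/(E - 3))*(E*(1 - 15*6)))*E = (((2*E)/(-3 + E))*(E*(1 - 90)))*E = ((2*E/(-3 + E))*(E*(-89)))*E = ((2*E/(-3 + E))*(-89*E))*E = (-178*E²/(-3 + E))*E = -178*E³/(-3 + E))
√(Y(44) + 1205) = √(-178*44³/(-3 + 44) + 1205) = √(-178*85184/41 + 1205) = √(-178*85184*1/41 + 1205) = √(-15162752/41 + 1205) = √(-15113347/41) = I*√619647227/41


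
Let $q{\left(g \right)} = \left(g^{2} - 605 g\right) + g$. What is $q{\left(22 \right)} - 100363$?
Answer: $-113167$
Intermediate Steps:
$q{\left(g \right)} = g^{2} - 604 g$
$q{\left(22 \right)} - 100363 = 22 \left(-604 + 22\right) - 100363 = 22 \left(-582\right) - 100363 = -12804 - 100363 = -113167$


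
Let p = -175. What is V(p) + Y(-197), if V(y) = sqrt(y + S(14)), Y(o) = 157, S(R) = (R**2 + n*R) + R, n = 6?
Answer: 157 + sqrt(119) ≈ 167.91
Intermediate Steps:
S(R) = R**2 + 7*R (S(R) = (R**2 + 6*R) + R = R**2 + 7*R)
V(y) = sqrt(294 + y) (V(y) = sqrt(y + 14*(7 + 14)) = sqrt(y + 14*21) = sqrt(y + 294) = sqrt(294 + y))
V(p) + Y(-197) = sqrt(294 - 175) + 157 = sqrt(119) + 157 = 157 + sqrt(119)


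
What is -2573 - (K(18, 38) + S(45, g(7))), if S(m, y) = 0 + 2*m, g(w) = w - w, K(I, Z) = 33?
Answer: -2696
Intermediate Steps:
g(w) = 0
S(m, y) = 2*m
-2573 - (K(18, 38) + S(45, g(7))) = -2573 - (33 + 2*45) = -2573 - (33 + 90) = -2573 - 1*123 = -2573 - 123 = -2696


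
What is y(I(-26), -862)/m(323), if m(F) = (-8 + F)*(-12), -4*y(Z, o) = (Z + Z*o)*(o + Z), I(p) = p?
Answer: -19721/15 ≈ -1314.7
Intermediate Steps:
y(Z, o) = -(Z + o)*(Z + Z*o)/4 (y(Z, o) = -(Z + Z*o)*(o + Z)/4 = -(Z + Z*o)*(Z + o)/4 = -(Z + o)*(Z + Z*o)/4)
m(F) = 96 - 12*F
y(I(-26), -862)/m(323) = (-¼*(-26)*(-26 - 862 + (-862)² - 26*(-862)))/(96 - 12*323) = (-¼*(-26)*(-26 - 862 + 743044 + 22412))/(96 - 3876) = -¼*(-26)*764568/(-3780) = 4969692*(-1/3780) = -19721/15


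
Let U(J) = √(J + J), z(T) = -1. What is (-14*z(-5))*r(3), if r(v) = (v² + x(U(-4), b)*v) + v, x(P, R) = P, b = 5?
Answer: 168 + 84*I*√2 ≈ 168.0 + 118.79*I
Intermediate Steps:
U(J) = √2*√J (U(J) = √(2*J) = √2*√J)
r(v) = v + v² + 2*I*v*√2 (r(v) = (v² + (√2*√(-4))*v) + v = (v² + (√2*(2*I))*v) + v = (v² + (2*I*√2)*v) + v = (v² + 2*I*v*√2) + v = v + v² + 2*I*v*√2)
(-14*z(-5))*r(3) = (-14*(-1))*(3*(1 + 3 + 2*I*√2)) = 14*(3*(4 + 2*I*√2)) = 14*(12 + 6*I*√2) = 168 + 84*I*√2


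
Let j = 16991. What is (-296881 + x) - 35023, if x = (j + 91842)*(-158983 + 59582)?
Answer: -10818440937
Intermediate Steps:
x = -10818109033 (x = (16991 + 91842)*(-158983 + 59582) = 108833*(-99401) = -10818109033)
(-296881 + x) - 35023 = (-296881 - 10818109033) - 35023 = -10818405914 - 35023 = -10818440937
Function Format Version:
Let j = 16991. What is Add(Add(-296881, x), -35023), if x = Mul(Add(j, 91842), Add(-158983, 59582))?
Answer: -10818440937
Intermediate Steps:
x = -10818109033 (x = Mul(Add(16991, 91842), Add(-158983, 59582)) = Mul(108833, -99401) = -10818109033)
Add(Add(-296881, x), -35023) = Add(Add(-296881, -10818109033), -35023) = Add(-10818405914, -35023) = -10818440937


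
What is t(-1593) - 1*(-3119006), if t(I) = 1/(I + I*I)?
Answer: 7909973880337/2536056 ≈ 3.1190e+6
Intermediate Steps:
t(I) = 1/(I + I²)
t(-1593) - 1*(-3119006) = 1/((-1593)*(1 - 1593)) - 1*(-3119006) = -1/1593/(-1592) + 3119006 = -1/1593*(-1/1592) + 3119006 = 1/2536056 + 3119006 = 7909973880337/2536056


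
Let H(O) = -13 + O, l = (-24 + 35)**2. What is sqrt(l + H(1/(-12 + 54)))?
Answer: sqrt(190554)/42 ≈ 10.393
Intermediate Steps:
l = 121 (l = 11**2 = 121)
sqrt(l + H(1/(-12 + 54))) = sqrt(121 + (-13 + 1/(-12 + 54))) = sqrt(121 + (-13 + 1/42)) = sqrt(121 - 545/42) = sqrt(4537/42) = sqrt(190554)/42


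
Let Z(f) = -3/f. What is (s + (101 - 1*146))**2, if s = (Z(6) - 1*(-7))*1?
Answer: 5929/4 ≈ 1482.3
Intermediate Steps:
s = 13/2 (s = (-3/6 - 1*(-7))*1 = (-3*1/6 + 7)*1 = (-1/2 + 7)*1 = (13/2)*1 = 13/2 ≈ 6.5000)
(s + (101 - 1*146))**2 = (13/2 + (101 - 1*146))**2 = (13/2 + (101 - 146))**2 = (13/2 - 45)**2 = (-77/2)**2 = 5929/4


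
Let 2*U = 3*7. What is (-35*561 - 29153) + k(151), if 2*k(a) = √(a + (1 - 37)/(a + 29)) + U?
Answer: -195131/4 + √3770/10 ≈ -48777.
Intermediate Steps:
U = 21/2 (U = (3*7)/2 = (½)*21 = 21/2 ≈ 10.500)
k(a) = 21/4 + √(a - 36/(29 + a))/2 (k(a) = (√(a + (1 - 37)/(a + 29)) + 21/2)/2 = (√(a - 36/(29 + a)) + 21/2)/2 = (21/2 + √(a - 36/(29 + a)))/2 = 21/4 + √(a - 36/(29 + a))/2)
(-35*561 - 29153) + k(151) = (-35*561 - 29153) + (21/4 + √((-36 + 151*(29 + 151))/(29 + 151))/2) = (-19635 - 29153) + (21/4 + √((-36 + 151*180)/180)/2) = -48788 + (21/4 + √((-36 + 27180)/180)/2) = -48788 + (21/4 + √((1/180)*27144)/2) = -48788 + (21/4 + √(754/5)/2) = -48788 + (21/4 + (√3770/5)/2) = -48788 + (21/4 + √3770/10) = -195131/4 + √3770/10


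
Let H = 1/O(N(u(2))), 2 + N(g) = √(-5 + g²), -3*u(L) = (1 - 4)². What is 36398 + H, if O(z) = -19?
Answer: 691561/19 ≈ 36398.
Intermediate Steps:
u(L) = -3 (u(L) = -(1 - 4)²/3 = -⅓*(-3)² = -⅓*9 = -3)
N(g) = -2 + √(-5 + g²)
H = -1/19 (H = 1/(-19) = -1/19 ≈ -0.052632)
36398 + H = 36398 - 1/19 = 691561/19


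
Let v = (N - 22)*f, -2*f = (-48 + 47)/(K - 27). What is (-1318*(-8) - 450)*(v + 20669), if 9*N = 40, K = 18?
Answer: 16900061192/81 ≈ 2.0864e+8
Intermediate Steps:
N = 40/9 (N = (⅑)*40 = 40/9 ≈ 4.4444)
f = -1/18 (f = -(-48 + 47)/(2*(18 - 27)) = -(-1)/(2*(-9)) = -(-1)*(-1)/(2*9) = -½*⅑ = -1/18 ≈ -0.055556)
v = 79/81 (v = (40/9 - 22)*(-1/18) = -158/9*(-1/18) = 79/81 ≈ 0.97531)
(-1318*(-8) - 450)*(v + 20669) = (-1318*(-8) - 450)*(79/81 + 20669) = (10544 - 450)*(1674268/81) = 10094*(1674268/81) = 16900061192/81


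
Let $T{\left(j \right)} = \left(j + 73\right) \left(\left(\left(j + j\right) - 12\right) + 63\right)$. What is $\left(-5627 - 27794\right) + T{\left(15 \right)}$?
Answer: $-26293$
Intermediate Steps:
$T{\left(j \right)} = \left(51 + 2 j\right) \left(73 + j\right)$ ($T{\left(j \right)} = \left(73 + j\right) \left(\left(2 j - 12\right) + 63\right) = \left(73 + j\right) \left(\left(-12 + 2 j\right) + 63\right) = \left(73 + j\right) \left(51 + 2 j\right) = \left(51 + 2 j\right) \left(73 + j\right)$)
$\left(-5627 - 27794\right) + T{\left(15 \right)} = \left(-5627 - 27794\right) + \left(3723 + 2 \cdot 15^{2} + 197 \cdot 15\right) = -33421 + \left(3723 + 2 \cdot 225 + 2955\right) = -33421 + \left(3723 + 450 + 2955\right) = -33421 + 7128 = -26293$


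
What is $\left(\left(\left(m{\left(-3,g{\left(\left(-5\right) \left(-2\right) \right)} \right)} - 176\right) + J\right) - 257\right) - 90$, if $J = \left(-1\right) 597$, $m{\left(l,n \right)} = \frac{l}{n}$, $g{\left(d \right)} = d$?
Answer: $- \frac{11203}{10} \approx -1120.3$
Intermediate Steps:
$J = -597$
$\left(\left(\left(m{\left(-3,g{\left(\left(-5\right) \left(-2\right) \right)} \right)} - 176\right) + J\right) - 257\right) - 90 = \left(\left(\left(- \frac{3}{\left(-5\right) \left(-2\right)} - 176\right) - 597\right) - 257\right) - 90 = \left(\left(\left(- \frac{3}{10} - 176\right) - 597\right) - 257\right) - 90 = \left(\left(- \frac{1763}{10} - 597\right) - 257\right) - 90 = \left(- \frac{7733}{10} - 257\right) - 90 = - \frac{10303}{10} - 90 = - \frac{11203}{10}$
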